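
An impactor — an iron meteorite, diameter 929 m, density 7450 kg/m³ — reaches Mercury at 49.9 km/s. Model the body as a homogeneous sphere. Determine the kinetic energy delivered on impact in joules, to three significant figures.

v = 49900 m/s.
Mass m = (π/6) ρ d³ = (π/6) × 7450 × (929)³ = 3.128 × 10^12 kg
E = ½ m v² = 0.5 × 3.128 × 10^12 × (49900)² = 3.894 × 10^21 J

E ≈ 3.89 × 10^21 J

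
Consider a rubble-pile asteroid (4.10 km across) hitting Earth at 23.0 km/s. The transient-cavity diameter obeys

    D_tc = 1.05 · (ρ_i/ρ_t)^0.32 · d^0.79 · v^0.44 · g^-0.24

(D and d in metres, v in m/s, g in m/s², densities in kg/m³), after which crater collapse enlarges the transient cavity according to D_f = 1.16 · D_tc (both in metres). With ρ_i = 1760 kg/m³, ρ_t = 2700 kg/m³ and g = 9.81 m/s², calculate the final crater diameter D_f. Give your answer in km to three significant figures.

D_f ≈ 36.4 km

In SI: d = 4100 m, v = 23000 m/s.
(ρ_i/ρ_t)^0.32 = (1760/2700)^0.32 = 0.8720
d^0.79 = 4100^0.79 = 714.7
v^0.44 = 23000^0.44 = 83.02
g^-0.24 = 9.81^-0.24 = 0.5781
D_tc = 1.05 × 0.8720 × 714.7 × 83.02 × 0.5781 = 31410 m
D_f = 1.16 × 31410 = 36436 m
     = 36.44 km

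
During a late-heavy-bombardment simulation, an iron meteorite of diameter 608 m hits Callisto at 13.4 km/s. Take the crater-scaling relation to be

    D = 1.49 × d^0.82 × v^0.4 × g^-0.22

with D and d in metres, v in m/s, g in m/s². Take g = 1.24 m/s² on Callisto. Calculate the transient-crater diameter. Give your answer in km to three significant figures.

In SI units: v = 13400 m/s.
d^0.82 = 608^0.82 = 191.8
v^0.4 = 13400^0.4 = 44.76
g^-0.22 = 1.24^-0.22 = 0.9538
D = 1.49 × 191.8 × 44.76 × 0.9538 = 12201 m
   = 12.20 km

D ≈ 12.2 km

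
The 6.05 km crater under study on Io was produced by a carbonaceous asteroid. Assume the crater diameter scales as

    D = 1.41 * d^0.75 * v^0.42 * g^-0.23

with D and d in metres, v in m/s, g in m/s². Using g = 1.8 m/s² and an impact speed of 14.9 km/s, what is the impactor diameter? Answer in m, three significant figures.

d ≈ 384 m

Rearranging for d: d = [D / (1.41 · 14900^0.42 · 1.8^-0.23)]^(1/0.75).
D = 6050 m.
14900^0.42 = 56.59
1.8^-0.23 = 0.8735
Denominator = 1.41 × 56.59 × 0.8735 = 69.70
D / 69.70 = 6050 / 69.70 = 86.80
d = 86.80^(1/0.75) = 86.80^1.3333 = 384.3 m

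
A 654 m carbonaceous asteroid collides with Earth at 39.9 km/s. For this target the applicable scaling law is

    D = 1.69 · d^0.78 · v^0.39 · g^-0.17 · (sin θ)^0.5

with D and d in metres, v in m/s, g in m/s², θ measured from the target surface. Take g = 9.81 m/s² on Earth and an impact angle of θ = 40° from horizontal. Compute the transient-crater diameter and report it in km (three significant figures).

In SI units: v = 39900 m/s.
d^0.78 = 654^0.78 = 157.1
v^0.39 = 39900^0.39 = 62.28
g^-0.17 = 9.81^-0.17 = 0.6783
(sin 40°)^0.5 = 0.6428^0.5 = 0.8017
D = 1.69 × 157.1 × 62.28 × 0.6783 × 0.8017 = 8992 m
   = 8.992 km

D ≈ 8.99 km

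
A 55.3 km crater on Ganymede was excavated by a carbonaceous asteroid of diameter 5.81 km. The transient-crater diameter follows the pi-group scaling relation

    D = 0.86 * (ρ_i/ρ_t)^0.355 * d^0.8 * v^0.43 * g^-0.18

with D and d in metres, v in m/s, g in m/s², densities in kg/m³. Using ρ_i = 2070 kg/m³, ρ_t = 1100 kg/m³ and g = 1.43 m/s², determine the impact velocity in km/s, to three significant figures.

v ≈ 10.4 km/s

Rearranging for v: v = [D / (0.86 · (2070/1100)^0.355 · 5810^0.8 · 1.43^-0.18)]^(1/0.43).
D = 55300 m.
(2070/1100)^0.355 = 1.252
5810^0.8 = 1026
1.43^-0.18 = 0.9376
Denominator = 0.86 × 1.252 × 1026 × 0.9376 = 1036
D / 1036 = 55300 / 1036 = 53.38
v = 53.38^(1/0.43) = 53.38^2.3256 = 10404 m/s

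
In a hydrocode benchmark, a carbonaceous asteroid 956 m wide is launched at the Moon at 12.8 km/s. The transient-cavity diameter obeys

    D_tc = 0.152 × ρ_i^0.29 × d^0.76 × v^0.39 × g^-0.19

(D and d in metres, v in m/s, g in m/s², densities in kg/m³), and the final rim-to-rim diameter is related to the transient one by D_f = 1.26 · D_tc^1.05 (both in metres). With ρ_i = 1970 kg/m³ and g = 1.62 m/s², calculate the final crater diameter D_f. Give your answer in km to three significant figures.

D_f ≈ 18.3 km

v = 12800 m/s.
ρ_i^0.29 = 1970^0.29 = 9.024
d^0.76 = 956^0.76 = 184.1
v^0.39 = 12800^0.39 = 39.98
g^-0.19 = 1.62^-0.19 = 0.9124
D_tc = 0.152 × 9.024 × 184.1 × 39.98 × 0.9124 = 9211 m
D_f = 1.26 × (9211)^1.05 = 18319 m
     = 18.32 km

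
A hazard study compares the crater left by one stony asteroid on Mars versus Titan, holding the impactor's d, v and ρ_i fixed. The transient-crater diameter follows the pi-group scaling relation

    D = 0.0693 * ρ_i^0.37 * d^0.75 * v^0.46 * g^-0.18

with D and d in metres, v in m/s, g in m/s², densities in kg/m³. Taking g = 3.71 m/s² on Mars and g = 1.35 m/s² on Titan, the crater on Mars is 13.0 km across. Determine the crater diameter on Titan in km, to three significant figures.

D ≈ 15.6 km

All impactor-dependent factors cancel in the ratio, leaving D_Titan/D_Mars = (g_Titan/g_Mars)^-0.18.
(1.35/3.71)^-0.18 = 0.3639^-0.18 = 1.200
D_Titan = 1.200 × 13.0 km = 15.6 km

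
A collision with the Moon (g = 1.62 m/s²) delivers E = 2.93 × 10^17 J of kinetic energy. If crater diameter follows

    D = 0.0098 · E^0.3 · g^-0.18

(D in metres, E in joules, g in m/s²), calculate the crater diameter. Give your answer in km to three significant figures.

D ≈ 1.56 km

E^0.3 = (2.93 × 10^17)^0.3 = 1.738 × 10^5
g^-0.18 = 1.62^-0.18 = 0.9168
D = 0.0098 × 1.738 × 10^5 × 0.9168 = 1562 m
   = 1.562 km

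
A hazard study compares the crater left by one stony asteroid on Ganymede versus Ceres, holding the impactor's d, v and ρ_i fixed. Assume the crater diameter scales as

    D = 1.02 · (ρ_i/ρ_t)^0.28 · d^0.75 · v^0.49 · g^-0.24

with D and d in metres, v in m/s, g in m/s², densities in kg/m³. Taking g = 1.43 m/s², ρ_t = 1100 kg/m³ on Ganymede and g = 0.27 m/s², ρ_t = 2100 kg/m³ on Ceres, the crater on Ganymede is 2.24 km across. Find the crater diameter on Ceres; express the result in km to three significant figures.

The impactor-only factors (d, v, ρ_i) cancel in the ratio, leaving D_Ceres/D_Ganymede = (g_Ceres/g_Ganymede)^-0.24 · (ρ_t,Ganymede/ρ_t,Ceres)^0.28.
(0.27/1.43)^-0.24 = 0.1888^-0.24 = 1.492
(1100/2100)^0.28 = 0.5238^0.28 = 0.8344
Ratio = 1.492 × 0.8344 = 1.245
D_Ceres = 1.245 × 2.24 km = 2.79 km

D ≈ 2.79 km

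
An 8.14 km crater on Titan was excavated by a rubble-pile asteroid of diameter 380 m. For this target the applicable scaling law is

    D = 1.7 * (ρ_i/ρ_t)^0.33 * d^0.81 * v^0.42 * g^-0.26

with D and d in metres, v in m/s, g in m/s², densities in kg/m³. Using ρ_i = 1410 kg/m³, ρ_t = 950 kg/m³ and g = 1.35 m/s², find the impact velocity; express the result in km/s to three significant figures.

Rearranging for v: v = [D / (1.7 · (1410/950)^0.33 · 380^0.81 · 1.35^-0.26)]^(1/0.42).
D = 8140 m.
(1410/950)^0.33 = 1.139
380^0.81 = 122.9
1.35^-0.26 = 0.9249
Denominator = 1.7 × 1.139 × 122.9 × 0.9249 = 220.1
D / 220.1 = 8140 / 220.1 = 36.98
v = 36.98^(1/0.42) = 36.98^2.381 = 5412 m/s

v ≈ 5.41 km/s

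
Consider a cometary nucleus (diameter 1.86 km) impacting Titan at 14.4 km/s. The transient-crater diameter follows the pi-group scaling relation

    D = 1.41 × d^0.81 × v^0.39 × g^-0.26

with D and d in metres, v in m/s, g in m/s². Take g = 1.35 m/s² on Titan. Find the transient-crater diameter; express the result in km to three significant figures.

In SI units: d = 1860 m, v = 14400 m/s.
d^0.81 = 1860^0.81 = 444.9
v^0.39 = 14400^0.39 = 41.86
g^-0.26 = 1.35^-0.26 = 0.9249
D = 1.41 × 444.9 × 41.86 × 0.9249 = 24287 m
   = 24.29 km

D ≈ 24.3 km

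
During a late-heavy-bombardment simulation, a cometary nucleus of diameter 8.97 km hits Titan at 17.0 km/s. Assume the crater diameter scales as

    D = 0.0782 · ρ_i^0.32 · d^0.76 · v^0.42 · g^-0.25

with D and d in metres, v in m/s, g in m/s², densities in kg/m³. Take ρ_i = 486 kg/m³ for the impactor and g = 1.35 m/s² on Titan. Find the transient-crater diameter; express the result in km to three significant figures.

In SI units: d = 8970 m, v = 17000 m/s.
ρ_i^0.32 = 486^0.32 = 7.240
d^0.76 = 8970^0.76 = 1010
v^0.42 = 17000^0.42 = 59.81
g^-0.25 = 1.35^-0.25 = 0.9277
D = 0.0782 × 7.240 × 1010 × 59.81 × 0.9277 = 31728 m
   = 31.73 km

D ≈ 31.7 km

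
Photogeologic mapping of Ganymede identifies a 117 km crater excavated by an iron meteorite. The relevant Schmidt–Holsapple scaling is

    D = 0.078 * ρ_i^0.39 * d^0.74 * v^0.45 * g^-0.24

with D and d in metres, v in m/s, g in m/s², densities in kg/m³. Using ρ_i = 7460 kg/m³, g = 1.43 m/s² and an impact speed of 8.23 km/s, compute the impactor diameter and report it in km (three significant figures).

Rearranging for d: d = [D / (0.078 · 7460^0.39 · 8230^0.45 · 1.43^-0.24)]^(1/0.74).
D = 117000 m.
7460^0.39 = 32.39
8230^0.45 = 57.80
1.43^-0.24 = 0.9177
Denominator = 0.078 × 32.39 × 57.80 × 0.9177 = 134.0
D / 134.0 = 117000 / 134.0 = 873.1
d = 873.1^(1/0.74) = 873.1^1.3514 = 9431 m

d ≈ 9.43 km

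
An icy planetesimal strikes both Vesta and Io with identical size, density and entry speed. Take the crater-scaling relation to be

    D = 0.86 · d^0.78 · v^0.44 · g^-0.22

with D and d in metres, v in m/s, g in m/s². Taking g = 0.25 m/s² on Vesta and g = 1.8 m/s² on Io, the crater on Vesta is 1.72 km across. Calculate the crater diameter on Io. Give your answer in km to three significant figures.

D ≈ 1.11 km

All impactor-dependent factors cancel in the ratio, leaving D_Io/D_Vesta = (g_Io/g_Vesta)^-0.22.
(1.8/0.25)^-0.22 = 7.200^-0.22 = 0.6477
D_Io = 0.6477 × 1.72 km = 1.11 km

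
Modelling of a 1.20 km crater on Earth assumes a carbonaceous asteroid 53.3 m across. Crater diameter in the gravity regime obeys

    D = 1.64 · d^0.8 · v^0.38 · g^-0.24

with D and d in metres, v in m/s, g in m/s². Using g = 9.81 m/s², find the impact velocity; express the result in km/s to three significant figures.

Rearranging for v: v = [D / (1.64 · 53.3^0.8 · 9.81^-0.24)]^(1/0.38).
D = 1200 m.
53.3^0.8 = 24.06
9.81^-0.24 = 0.5781
Denominator = 1.64 × 24.06 × 0.5781 = 22.81
D / 22.81 = 1200 / 22.81 = 52.61
v = 52.61^(1/0.38) = 52.61^2.6316 = 33819 m/s

v ≈ 33.8 km/s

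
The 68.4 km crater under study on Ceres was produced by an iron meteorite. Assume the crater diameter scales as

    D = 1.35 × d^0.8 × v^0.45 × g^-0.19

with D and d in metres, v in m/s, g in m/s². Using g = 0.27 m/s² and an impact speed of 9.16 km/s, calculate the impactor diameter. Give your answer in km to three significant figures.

Rearranging for d: d = [D / (1.35 · 9160^0.45 · 0.27^-0.19)]^(1/0.8).
D = 68400 m.
9160^0.45 = 60.65
0.27^-0.19 = 1.282
Denominator = 1.35 × 60.65 × 1.282 = 105.0
D / 105.0 = 68400 / 105.0 = 651.4
d = 651.4^(1/0.8) = 651.4^1.25 = 3291 m

d ≈ 3.29 km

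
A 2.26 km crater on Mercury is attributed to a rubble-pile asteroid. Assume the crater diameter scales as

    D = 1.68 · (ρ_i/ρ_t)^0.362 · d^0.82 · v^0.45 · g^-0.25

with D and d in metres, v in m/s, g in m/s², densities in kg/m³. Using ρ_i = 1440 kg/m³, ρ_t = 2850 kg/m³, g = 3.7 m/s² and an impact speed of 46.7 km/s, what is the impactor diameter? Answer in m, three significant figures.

Rearranging for d: d = [D / (1.68 · (1440/2850)^0.362 · 46700^0.45 · 3.7^-0.25)]^(1/0.82).
D = 2260 m.
(1440/2850)^0.362 = 0.7810
46700^0.45 = 126.2
3.7^-0.25 = 0.7210
Denominator = 1.68 × 0.7810 × 126.2 × 0.7210 = 119.4
D / 119.4 = 2260 / 119.4 = 18.93
d = 18.93^(1/0.82) = 18.93^1.2195 = 36.10 m

d ≈ 36.1 m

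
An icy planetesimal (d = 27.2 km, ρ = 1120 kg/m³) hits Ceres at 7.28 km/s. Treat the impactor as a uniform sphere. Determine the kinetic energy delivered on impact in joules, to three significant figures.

d = 27200 m; v = 7280 m/s.
Mass m = (π/6) ρ d³ = (π/6) × 1120 × (27200)³ = 1.180 × 10^16 kg
E = ½ m v² = 0.5 × 1.180 × 10^16 × (7280)² = 3.127 × 10^23 J

E ≈ 3.13 × 10^23 J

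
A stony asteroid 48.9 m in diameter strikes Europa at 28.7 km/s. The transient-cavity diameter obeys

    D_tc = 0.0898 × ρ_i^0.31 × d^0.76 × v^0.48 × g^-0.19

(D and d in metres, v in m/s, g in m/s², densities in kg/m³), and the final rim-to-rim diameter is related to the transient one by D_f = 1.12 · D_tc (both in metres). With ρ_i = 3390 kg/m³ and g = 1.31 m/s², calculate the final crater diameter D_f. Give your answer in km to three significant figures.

v = 28700 m/s.
ρ_i^0.31 = 3390^0.31 = 12.43
d^0.76 = 48.9^0.76 = 19.23
v^0.48 = 28700^0.48 = 138.0
g^-0.19 = 1.31^-0.19 = 0.9500
D_tc = 0.0898 × 12.43 × 19.23 × 138.0 × 0.9500 = 2814 m
D_f = 1.12 × 2814 = 3152 m
     = 3.152 km

D_f ≈ 3.15 km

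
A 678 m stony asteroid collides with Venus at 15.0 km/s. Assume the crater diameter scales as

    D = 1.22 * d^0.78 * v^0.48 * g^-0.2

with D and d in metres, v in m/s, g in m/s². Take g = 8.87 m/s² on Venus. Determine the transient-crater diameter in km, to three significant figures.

In SI units: v = 15000 m/s.
d^0.78 = 678^0.78 = 161.6
v^0.48 = 15000^0.48 = 101.0
g^-0.2 = 8.87^-0.2 = 0.6463
D = 1.22 × 161.6 × 101.0 × 0.6463 = 12869 m
   = 12.87 km

D ≈ 12.9 km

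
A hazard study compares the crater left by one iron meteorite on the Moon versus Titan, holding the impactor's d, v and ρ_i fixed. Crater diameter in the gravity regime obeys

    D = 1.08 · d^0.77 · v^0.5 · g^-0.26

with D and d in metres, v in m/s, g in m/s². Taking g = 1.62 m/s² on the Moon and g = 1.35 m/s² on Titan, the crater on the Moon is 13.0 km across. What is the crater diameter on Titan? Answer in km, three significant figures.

D ≈ 13.6 km

All impactor-dependent factors cancel in the ratio, leaving D_Titan/D_Moon = (g_Titan/g_Moon)^-0.26.
(1.35/1.62)^-0.26 = 0.8333^-0.26 = 1.049
D_Titan = 1.049 × 13.0 km = 13.6 km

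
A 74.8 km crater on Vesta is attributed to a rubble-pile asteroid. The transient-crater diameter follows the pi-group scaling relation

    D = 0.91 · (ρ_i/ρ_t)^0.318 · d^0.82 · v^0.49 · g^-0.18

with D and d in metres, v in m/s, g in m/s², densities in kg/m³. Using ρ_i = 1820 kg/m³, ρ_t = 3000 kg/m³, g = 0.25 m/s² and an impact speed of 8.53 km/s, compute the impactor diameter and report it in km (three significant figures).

Rearranging for d: d = [D / (0.91 · (1820/3000)^0.318 · 8530^0.49 · 0.25^-0.18)]^(1/0.82).
D = 74800 m.
(1820/3000)^0.318 = 0.8531
8530^0.49 = 84.37
0.25^-0.18 = 1.283
Denominator = 0.91 × 0.8531 × 84.37 × 1.283 = 84.03
D / 84.03 = 74800 / 84.03 = 890.2
d = 890.2^(1/0.82) = 890.2^1.2195 = 3953 m

d ≈ 3.95 km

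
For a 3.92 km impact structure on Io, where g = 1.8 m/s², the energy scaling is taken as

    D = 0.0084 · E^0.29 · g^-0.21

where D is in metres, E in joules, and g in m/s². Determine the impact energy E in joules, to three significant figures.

E ≈ 5.41 × 10^19 J

Rearranging: E = [D / (0.0084 · g^-0.21)]^(1/0.29).
D = 3920 m.
g^-0.21 = 1.8^-0.21 = 0.8839
D / (0.0084 × 0.8839) = 3920 / (7.425 × 10^-3) = 5.279 × 10^5
E = (5.279 × 10^5)^3.4483 = 5.408 × 10^19 J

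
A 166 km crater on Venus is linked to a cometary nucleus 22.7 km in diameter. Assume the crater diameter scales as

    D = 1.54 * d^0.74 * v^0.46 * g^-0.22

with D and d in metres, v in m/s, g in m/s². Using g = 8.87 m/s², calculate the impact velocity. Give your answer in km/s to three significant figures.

v ≈ 24.3 km/s

Rearranging for v: v = [D / (1.54 · 22700^0.74 · 8.87^-0.22)]^(1/0.46).
D = 166000 m.
22700^0.74 = 1673
8.87^-0.22 = 0.6187
Denominator = 1.54 × 1673 × 0.6187 = 1594
D / 1594 = 166000 / 1594 = 104.1
v = 104.1^(1/0.46) = 104.1^2.1739 = 24307 m/s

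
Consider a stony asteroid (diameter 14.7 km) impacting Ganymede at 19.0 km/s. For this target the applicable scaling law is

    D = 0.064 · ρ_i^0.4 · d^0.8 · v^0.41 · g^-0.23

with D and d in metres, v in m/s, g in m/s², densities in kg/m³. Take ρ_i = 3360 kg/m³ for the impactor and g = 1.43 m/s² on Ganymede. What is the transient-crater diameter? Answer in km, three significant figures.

D ≈ 186 km

In SI units: d = 14700 m, v = 19000 m/s.
ρ_i^0.4 = 3360^0.4 = 25.74
d^0.8 = 14700^0.8 = 2157
v^0.41 = 19000^0.41 = 56.79
g^-0.23 = 1.43^-0.23 = 0.9210
D = 0.064 × 25.74 × 2157 × 56.79 × 0.9210 = 1.859 × 10^5 m
   = 185.9 km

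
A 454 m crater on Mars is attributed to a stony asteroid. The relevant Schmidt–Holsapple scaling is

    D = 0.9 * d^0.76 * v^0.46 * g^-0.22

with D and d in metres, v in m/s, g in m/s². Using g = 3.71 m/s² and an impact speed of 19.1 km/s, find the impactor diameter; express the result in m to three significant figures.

Rearranging for d: d = [D / (0.9 · 19100^0.46 · 3.71^-0.22)]^(1/0.76).
19100^0.46 = 93.17
3.71^-0.22 = 0.7494
Denominator = 0.9 × 93.17 × 0.7494 = 62.84
D / 62.84 = 454 / 62.84 = 7.225
d = 7.225^(1/0.76) = 7.225^1.3158 = 13.49 m

d ≈ 13.5 m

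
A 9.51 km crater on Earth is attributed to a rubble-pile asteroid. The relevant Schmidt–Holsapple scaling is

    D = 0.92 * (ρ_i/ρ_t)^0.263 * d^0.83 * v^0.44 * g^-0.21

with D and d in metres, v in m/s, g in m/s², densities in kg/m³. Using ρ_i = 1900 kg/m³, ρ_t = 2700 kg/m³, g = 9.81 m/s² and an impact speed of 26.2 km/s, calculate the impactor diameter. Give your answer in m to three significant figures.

d ≈ 622 m

Rearranging for d: d = [D / (0.92 · (1900/2700)^0.263 · 26200^0.44 · 9.81^-0.21)]^(1/0.83).
D = 9510 m.
(1900/2700)^0.263 = 0.9117
26200^0.44 = 87.91
9.81^-0.21 = 0.6191
Denominator = 0.92 × 0.9117 × 87.91 × 0.6191 = 45.65
D / 45.65 = 9510 / 45.65 = 208.3
d = 208.3^(1/0.83) = 208.3^1.2048 = 621.7 m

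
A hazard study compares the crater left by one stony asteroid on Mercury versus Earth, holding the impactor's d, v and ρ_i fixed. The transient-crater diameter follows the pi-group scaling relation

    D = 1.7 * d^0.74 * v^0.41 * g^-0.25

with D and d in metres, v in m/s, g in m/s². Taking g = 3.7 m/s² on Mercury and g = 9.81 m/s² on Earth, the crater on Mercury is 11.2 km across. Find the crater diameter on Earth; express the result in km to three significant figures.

D ≈ 8.78 km

All impactor-dependent factors cancel in the ratio, leaving D_Earth/D_Mercury = (g_Earth/g_Mercury)^-0.25.
(9.81/3.7)^-0.25 = 2.651^-0.25 = 0.7837
D_Earth = 0.7837 × 11.2 km = 8.78 km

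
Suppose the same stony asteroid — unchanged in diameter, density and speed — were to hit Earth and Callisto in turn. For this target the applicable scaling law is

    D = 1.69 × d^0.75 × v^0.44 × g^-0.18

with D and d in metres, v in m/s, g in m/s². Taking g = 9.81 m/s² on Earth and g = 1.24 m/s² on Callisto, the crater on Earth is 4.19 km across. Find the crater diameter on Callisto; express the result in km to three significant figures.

All impactor-dependent factors cancel in the ratio, leaving D_Callisto/D_Earth = (g_Callisto/g_Earth)^-0.18.
(1.24/9.81)^-0.18 = 0.1264^-0.18 = 1.451
D_Callisto = 1.451 × 4.19 km = 6.08 km

D ≈ 6.08 km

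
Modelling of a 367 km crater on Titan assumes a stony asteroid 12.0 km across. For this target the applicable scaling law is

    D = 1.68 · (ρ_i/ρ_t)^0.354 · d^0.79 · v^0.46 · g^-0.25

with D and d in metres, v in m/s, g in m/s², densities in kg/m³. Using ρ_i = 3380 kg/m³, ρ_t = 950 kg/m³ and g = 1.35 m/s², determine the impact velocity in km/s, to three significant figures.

v ≈ 17.7 km/s

Rearranging for v: v = [D / (1.68 · (3380/950)^0.354 · 12000^0.79 · 1.35^-0.25)]^(1/0.46).
D = 367000 m.
(3380/950)^0.354 = 1.567
12000^0.79 = 1669
1.35^-0.25 = 0.9277
Denominator = 1.68 × 1.567 × 1669 × 0.9277 = 4076
D / 4076 = 367000 / 4076 = 90.04
v = 90.04^(1/0.46) = 90.04^2.1739 = 17732 m/s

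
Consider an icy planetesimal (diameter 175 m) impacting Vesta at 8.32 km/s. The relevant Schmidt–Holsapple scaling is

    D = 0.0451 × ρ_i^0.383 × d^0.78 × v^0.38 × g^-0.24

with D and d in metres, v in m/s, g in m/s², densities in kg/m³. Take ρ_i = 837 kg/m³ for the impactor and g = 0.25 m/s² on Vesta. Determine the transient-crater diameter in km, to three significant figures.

D ≈ 1.44 km

In SI units: v = 8320 m/s.
ρ_i^0.383 = 837^0.383 = 13.16
d^0.78 = 175^0.78 = 56.18
v^0.38 = 8320^0.38 = 30.88
g^-0.24 = 0.25^-0.24 = 1.395
D = 0.0451 × 13.16 × 56.18 × 30.88 × 1.395 = 1436 m
   = 1.436 km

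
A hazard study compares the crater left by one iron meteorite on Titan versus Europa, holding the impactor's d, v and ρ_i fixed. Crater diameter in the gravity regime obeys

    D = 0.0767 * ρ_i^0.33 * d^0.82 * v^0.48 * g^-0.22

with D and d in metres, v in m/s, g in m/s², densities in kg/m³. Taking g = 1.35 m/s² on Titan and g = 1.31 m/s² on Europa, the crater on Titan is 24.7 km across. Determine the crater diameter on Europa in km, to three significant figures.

D ≈ 24.9 km

All impactor-dependent factors cancel in the ratio, leaving D_Europa/D_Titan = (g_Europa/g_Titan)^-0.22.
(1.31/1.35)^-0.22 = 0.9704^-0.22 = 1.007
D_Europa = 1.007 × 24.7 km = 24.9 km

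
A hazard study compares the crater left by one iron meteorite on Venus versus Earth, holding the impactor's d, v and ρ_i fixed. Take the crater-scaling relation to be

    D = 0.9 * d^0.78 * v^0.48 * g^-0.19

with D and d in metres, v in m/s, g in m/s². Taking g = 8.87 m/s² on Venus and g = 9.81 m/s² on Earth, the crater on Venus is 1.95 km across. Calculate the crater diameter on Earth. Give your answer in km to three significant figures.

D ≈ 1.91 km

All impactor-dependent factors cancel in the ratio, leaving D_Earth/D_Venus = (g_Earth/g_Venus)^-0.19.
(9.81/8.87)^-0.19 = 1.106^-0.19 = 0.9810
D_Earth = 0.9810 × 1.95 km = 1.91 km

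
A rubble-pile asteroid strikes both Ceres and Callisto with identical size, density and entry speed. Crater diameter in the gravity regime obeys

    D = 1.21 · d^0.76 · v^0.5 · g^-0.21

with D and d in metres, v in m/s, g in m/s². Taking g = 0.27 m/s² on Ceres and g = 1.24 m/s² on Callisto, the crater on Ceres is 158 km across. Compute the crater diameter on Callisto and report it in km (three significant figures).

D ≈ 115 km

All impactor-dependent factors cancel in the ratio, leaving D_Callisto/D_Ceres = (g_Callisto/g_Ceres)^-0.21.
(1.24/0.27)^-0.21 = 4.593^-0.21 = 0.7260
D_Callisto = 0.7260 × 158 km = 115 km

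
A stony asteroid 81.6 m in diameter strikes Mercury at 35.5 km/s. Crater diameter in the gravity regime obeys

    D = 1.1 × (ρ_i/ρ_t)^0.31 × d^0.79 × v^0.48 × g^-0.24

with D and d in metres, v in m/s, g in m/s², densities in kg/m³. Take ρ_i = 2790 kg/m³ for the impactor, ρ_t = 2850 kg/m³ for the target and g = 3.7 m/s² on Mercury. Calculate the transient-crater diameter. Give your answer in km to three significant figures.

In SI units: v = 35500 m/s.
(ρ_i/ρ_t)^0.31 = (2790/2850)^0.31 = 0.9934
d^0.79 = 81.6^0.79 = 32.38
v^0.48 = 35500^0.48 = 152.8
g^-0.24 = 3.7^-0.24 = 0.7305
D = 1.1 × 0.9934 × 32.38 × 152.8 × 0.7305 = 3949 m
   = 3.949 km

D ≈ 3.95 km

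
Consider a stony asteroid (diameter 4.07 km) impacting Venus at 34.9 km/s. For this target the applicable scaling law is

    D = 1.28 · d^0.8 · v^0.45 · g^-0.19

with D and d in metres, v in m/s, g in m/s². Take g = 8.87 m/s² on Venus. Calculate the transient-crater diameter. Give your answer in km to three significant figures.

In SI units: d = 4070 m, v = 34900 m/s.
d^0.8 = 4070^0.8 = 772.1
v^0.45 = 34900^0.45 = 110.7
g^-0.19 = 8.87^-0.19 = 0.6605
D = 1.28 × 772.1 × 110.7 × 0.6605 = 72261 m
   = 72.26 km

D ≈ 72.3 km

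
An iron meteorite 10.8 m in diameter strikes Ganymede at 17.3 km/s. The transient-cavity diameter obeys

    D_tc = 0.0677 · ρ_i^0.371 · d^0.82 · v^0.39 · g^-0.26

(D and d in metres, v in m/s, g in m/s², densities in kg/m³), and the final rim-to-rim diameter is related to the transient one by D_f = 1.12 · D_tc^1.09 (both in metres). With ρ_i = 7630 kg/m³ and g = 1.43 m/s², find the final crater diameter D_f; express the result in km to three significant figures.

v = 17300 m/s.
ρ_i^0.371 = 7630^0.371 = 27.57
d^0.82 = 10.8^0.82 = 7.037
v^0.39 = 17300^0.39 = 44.96
g^-0.26 = 1.43^-0.26 = 0.9112
D_tc = 0.0677 × 27.57 × 7.037 × 44.96 × 0.9112 = 538.1 m
D_f = 1.12 × (538.1)^1.09 = 1061 m
     = 1.061 km

D_f ≈ 1.06 km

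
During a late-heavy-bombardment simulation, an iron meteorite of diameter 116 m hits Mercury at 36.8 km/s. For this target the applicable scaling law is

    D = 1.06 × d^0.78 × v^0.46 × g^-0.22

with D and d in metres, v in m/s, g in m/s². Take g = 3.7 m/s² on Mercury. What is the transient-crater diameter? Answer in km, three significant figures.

In SI units: v = 36800 m/s.
d^0.78 = 116^0.78 = 40.76
v^0.46 = 36800^0.46 = 126.0
g^-0.22 = 3.7^-0.22 = 0.7499
D = 1.06 × 40.76 × 126.0 × 0.7499 = 4082 m
   = 4.082 km

D ≈ 4.08 km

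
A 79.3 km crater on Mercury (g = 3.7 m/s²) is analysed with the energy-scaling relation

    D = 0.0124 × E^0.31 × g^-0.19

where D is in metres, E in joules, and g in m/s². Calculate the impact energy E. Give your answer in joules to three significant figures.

E ≈ 2.01 × 10^22 J

Rearranging: E = [D / (0.0124 · g^-0.19)]^(1/0.31).
D = 79300 m.
g^-0.19 = 3.7^-0.19 = 0.7799
D / (0.0124 × 0.7799) = 79300 / (9.671 × 10^-3) = 8.200 × 10^6
E = (8.200 × 10^6)^3.2258 = 2.007 × 10^22 J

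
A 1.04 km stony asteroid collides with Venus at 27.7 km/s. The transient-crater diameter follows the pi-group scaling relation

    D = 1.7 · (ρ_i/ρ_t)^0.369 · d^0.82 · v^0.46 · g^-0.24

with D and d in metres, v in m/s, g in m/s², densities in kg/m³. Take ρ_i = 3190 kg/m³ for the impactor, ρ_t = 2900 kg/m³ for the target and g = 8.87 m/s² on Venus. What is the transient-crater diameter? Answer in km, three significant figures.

D ≈ 34.3 km

In SI units: d = 1040 m, v = 27700 m/s.
(ρ_i/ρ_t)^0.369 = (3190/2900)^0.369 = 1.036
d^0.82 = 1040^0.82 = 297.8
v^0.46 = 27700^0.46 = 110.5
g^-0.24 = 8.87^-0.24 = 0.5922
D = 1.7 × 1.036 × 297.8 × 110.5 × 0.5922 = 34321 m
   = 34.32 km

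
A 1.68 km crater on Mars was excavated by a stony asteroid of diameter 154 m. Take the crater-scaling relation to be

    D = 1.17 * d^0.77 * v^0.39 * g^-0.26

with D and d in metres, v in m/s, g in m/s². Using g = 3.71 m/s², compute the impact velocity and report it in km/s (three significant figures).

Rearranging for v: v = [D / (1.17 · 154^0.77 · 3.71^-0.26)]^(1/0.39).
D = 1680 m.
154^0.77 = 48.35
3.71^-0.26 = 0.7112
Denominator = 1.17 × 48.35 × 0.7112 = 40.23
D / 40.23 = 1680 / 40.23 = 41.76
v = 41.76^(1/0.39) = 41.76^2.5641 = 14315 m/s

v ≈ 14.3 km/s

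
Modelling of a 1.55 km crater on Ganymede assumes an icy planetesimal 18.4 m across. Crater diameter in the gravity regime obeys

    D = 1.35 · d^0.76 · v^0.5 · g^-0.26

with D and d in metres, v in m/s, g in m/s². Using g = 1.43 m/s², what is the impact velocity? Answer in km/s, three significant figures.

Rearranging for v: v = [D / (1.35 · 18.4^0.76 · 1.43^-0.26)]^(1/0.5).
D = 1550 m.
18.4^0.76 = 9.147
1.43^-0.26 = 0.9112
Denominator = 1.35 × 9.147 × 0.9112 = 11.25
D / 11.25 = 1550 / 11.25 = 137.8
v = 137.8^(1/0.5) = 137.8^2 = 18989 m/s

v ≈ 19.0 km/s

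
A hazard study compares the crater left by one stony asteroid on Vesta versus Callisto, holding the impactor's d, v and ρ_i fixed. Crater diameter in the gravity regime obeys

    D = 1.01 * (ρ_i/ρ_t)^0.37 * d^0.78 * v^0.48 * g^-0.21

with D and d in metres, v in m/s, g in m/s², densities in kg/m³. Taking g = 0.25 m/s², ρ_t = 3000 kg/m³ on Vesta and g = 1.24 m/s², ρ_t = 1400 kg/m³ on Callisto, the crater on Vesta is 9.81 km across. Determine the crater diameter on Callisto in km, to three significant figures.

D ≈ 9.29 km

The impactor-only factors (d, v, ρ_i) cancel in the ratio, leaving D_Callisto/D_Vesta = (g_Callisto/g_Vesta)^-0.21 · (ρ_t,Vesta/ρ_t,Callisto)^0.37.
(1.24/0.25)^-0.21 = 4.960^-0.21 = 0.7144
(3000/1400)^0.37 = 2.143^0.37 = 1.326
Ratio = 0.7144 × 1.326 = 0.9473
D_Callisto = 0.9473 × 9.81 km = 9.29 km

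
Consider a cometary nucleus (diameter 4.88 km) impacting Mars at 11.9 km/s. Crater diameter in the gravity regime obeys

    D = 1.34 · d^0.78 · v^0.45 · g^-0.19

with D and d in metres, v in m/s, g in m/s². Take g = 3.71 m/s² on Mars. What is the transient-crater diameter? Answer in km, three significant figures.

D ≈ 53.7 km

In SI units: d = 4880 m, v = 11900 m/s.
d^0.78 = 4880^0.78 = 753.3
v^0.45 = 11900^0.45 = 68.23
g^-0.19 = 3.71^-0.19 = 0.7795
D = 1.34 × 753.3 × 68.23 × 0.7795 = 53686 m
   = 53.69 km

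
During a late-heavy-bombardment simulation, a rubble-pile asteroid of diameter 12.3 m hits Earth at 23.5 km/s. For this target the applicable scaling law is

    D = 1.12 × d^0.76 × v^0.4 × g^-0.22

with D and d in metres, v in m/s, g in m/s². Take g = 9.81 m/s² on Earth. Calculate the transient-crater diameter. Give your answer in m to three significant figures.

D ≈ 256 m

In SI units: v = 23500 m/s.
d^0.76 = 12.3^0.76 = 6.735
v^0.4 = 23500^0.4 = 56.03
g^-0.22 = 9.81^-0.22 = 0.6051
D = 1.12 × 6.735 × 56.03 × 0.6051 = 255.7 m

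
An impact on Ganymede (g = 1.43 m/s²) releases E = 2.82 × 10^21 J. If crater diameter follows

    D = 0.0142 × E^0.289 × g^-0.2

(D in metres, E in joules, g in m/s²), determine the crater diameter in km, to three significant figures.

D ≈ 20.9 km

E^0.289 = (2.82 × 10^21)^0.289 = 1.582 × 10^6
g^-0.2 = 1.43^-0.2 = 0.9310
D = 0.0142 × 1.582 × 10^6 × 0.9310 = 20914 m
   = 20.91 km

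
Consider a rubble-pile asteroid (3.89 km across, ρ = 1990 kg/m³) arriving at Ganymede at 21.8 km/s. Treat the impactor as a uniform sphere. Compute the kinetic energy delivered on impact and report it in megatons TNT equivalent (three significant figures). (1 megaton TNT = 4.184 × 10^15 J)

d = 3890 m; v = 21800 m/s.
Mass m = (π/6) ρ d³ = (π/6) × 1990 × (3890)³ = 6.133 × 10^13 kg
E = ½ m v² = 0.5 × 6.133 × 10^13 × (21800)² = 1.457 × 10^22 J
   = 1.457 × 10^22 / 4.184×10^15 = 3.482 × 10^6 Mt

E ≈ 3.48 × 10^6 Mt TNT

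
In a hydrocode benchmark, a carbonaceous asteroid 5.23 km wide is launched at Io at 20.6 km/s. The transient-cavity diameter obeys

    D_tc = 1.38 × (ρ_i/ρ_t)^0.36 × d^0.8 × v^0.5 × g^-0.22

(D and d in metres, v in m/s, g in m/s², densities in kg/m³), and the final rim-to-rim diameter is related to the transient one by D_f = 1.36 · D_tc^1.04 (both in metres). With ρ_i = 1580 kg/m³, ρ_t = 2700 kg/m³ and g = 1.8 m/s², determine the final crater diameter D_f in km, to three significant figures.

D_f ≈ 295 km

In SI: d = 5230 m, v = 20600 m/s.
(ρ_i/ρ_t)^0.36 = (1580/2700)^0.36 = 0.8246
d^0.8 = 5230^0.8 = 943.6
v^0.5 = 20600^0.5 = 143.5
g^-0.22 = 1.8^-0.22 = 0.8787
D_tc = 1.38 × 0.8246 × 943.6 × 143.5 × 0.8787 = 1.354 × 10^5 m
D_f = 1.36 × (1.354 × 10^5)^1.04 = 2.954 × 10^5 m
     = 295.4 km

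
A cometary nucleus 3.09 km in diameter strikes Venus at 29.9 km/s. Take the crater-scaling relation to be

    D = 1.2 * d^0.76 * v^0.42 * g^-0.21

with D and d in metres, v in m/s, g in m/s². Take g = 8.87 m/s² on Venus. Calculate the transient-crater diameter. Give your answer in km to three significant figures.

D ≈ 25.8 km

In SI units: d = 3090 m, v = 29900 m/s.
d^0.76 = 3090^0.76 = 449.1
v^0.42 = 29900^0.42 = 75.82
g^-0.21 = 8.87^-0.21 = 0.6323
D = 1.2 × 449.1 × 75.82 × 0.6323 = 25836 m
   = 25.84 km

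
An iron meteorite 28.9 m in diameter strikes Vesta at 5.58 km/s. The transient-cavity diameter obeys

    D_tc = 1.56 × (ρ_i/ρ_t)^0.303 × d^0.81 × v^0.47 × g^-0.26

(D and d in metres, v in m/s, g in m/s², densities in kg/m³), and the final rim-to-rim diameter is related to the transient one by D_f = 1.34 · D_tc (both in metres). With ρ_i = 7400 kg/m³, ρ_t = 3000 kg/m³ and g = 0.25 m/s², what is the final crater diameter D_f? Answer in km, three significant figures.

D_f ≈ 3.47 km

v = 5580 m/s.
(ρ_i/ρ_t)^0.303 = (7400/3000)^0.303 = 1.315
d^0.81 = 28.9^0.81 = 15.25
v^0.47 = 5580^0.47 = 57.67
g^-0.26 = 0.25^-0.26 = 1.434
D_tc = 1.56 × 1.315 × 15.25 × 57.67 × 1.434 = 2587 m
D_f = 1.34 × 2587 = 3467 m
     = 3.467 km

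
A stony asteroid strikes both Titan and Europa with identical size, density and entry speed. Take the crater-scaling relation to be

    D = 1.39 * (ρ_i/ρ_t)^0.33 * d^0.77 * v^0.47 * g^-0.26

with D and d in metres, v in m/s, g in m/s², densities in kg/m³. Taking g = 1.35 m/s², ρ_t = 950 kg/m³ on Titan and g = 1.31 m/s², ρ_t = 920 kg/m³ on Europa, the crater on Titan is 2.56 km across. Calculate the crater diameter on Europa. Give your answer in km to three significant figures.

D ≈ 2.61 km

The impactor-only factors (d, v, ρ_i) cancel in the ratio, leaving D_Europa/D_Titan = (g_Europa/g_Titan)^-0.26 · (ρ_t,Titan/ρ_t,Europa)^0.33.
(1.31/1.35)^-0.26 = 0.9704^-0.26 = 1.008
(950/920)^0.33 = 1.033^0.33 = 1.011
Ratio = 1.008 × 1.011 = 1.019
D_Europa = 1.019 × 2.56 km = 2.61 km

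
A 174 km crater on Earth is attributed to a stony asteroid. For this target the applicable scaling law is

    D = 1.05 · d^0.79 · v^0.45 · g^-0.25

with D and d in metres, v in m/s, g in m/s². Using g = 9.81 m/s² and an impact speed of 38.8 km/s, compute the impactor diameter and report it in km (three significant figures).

Rearranging for d: d = [D / (1.05 · 38800^0.45 · 9.81^-0.25)]^(1/0.79).
D = 174000 m.
38800^0.45 = 116.1
9.81^-0.25 = 0.5650
Denominator = 1.05 × 116.1 × 0.5650 = 68.88
D / 68.88 = 174000 / 68.88 = 2526
d = 2526^(1/0.79) = 2526^1.2658 = 20267 m

d ≈ 20.3 km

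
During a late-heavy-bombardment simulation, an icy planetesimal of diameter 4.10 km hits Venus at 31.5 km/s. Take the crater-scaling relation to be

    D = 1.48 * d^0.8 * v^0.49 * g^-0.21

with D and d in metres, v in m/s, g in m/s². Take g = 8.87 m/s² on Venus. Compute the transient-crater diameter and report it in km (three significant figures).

In SI units: d = 4100 m, v = 31500 m/s.
d^0.8 = 4100^0.8 = 776.7
v^0.49 = 31500^0.49 = 160.0
g^-0.21 = 8.87^-0.21 = 0.6323
D = 1.48 × 776.7 × 160.0 × 0.6323 = 1.163 × 10^5 m
   = 116.3 km

D ≈ 116 km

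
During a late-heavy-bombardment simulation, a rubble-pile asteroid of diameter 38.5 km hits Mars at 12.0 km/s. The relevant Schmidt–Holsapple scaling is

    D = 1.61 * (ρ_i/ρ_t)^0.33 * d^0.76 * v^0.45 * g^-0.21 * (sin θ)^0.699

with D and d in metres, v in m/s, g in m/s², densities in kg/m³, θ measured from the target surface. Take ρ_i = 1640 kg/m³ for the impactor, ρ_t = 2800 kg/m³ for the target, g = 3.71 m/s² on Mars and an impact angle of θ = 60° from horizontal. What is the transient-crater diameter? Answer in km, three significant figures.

D ≈ 194 km

In SI units: d = 38500 m, v = 12000 m/s.
(ρ_i/ρ_t)^0.33 = (1640/2800)^0.33 = 0.8382
d^0.76 = 38500^0.76 = 3055
v^0.45 = 12000^0.45 = 68.49
g^-0.21 = 3.71^-0.21 = 0.7593
(sin 60°)^0.699 = 0.8660^0.699 = 0.9043
D = 1.61 × 0.8382 × 3055 × 68.49 × 0.7593 × 0.9043 = 1.939 × 10^5 m
   = 193.9 km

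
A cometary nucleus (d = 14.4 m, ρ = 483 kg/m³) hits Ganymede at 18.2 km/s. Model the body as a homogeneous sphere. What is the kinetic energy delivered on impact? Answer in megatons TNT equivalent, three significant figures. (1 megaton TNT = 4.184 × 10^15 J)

E ≈ 0.0299 Mt TNT

v = 18200 m/s.
Mass m = (π/6) ρ d³ = (π/6) × 483 × (14.4)³ = 7.552 × 10^5 kg
E = ½ m v² = 0.5 × 7.552 × 10^5 × (18200)² = 1.251 × 10^14 J
   = 1.251 × 10^14 / 4.184×10^15 = 0.02990 Mt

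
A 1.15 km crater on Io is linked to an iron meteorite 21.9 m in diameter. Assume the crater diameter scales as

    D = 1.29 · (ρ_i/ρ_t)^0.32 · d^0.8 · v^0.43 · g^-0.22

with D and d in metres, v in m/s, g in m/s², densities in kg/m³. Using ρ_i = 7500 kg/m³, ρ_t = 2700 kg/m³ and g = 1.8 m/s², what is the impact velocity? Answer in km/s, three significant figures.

v ≈ 14.7 km/s

Rearranging for v: v = [D / (1.29 · (7500/2700)^0.32 · 21.9^0.8 · 1.8^-0.22)]^(1/0.43).
D = 1150 m.
(7500/2700)^0.32 = 1.387
21.9^0.8 = 11.81
1.8^-0.22 = 0.8787
Denominator = 1.29 × 1.387 × 11.81 × 0.8787 = 18.57
D / 18.57 = 1150 / 18.57 = 61.93
v = 61.93^(1/0.43) = 61.93^2.3256 = 14698 m/s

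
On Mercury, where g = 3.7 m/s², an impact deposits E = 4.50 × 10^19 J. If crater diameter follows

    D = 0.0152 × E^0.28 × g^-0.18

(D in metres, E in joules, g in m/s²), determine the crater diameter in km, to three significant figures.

D ≈ 3.82 km

E^0.28 = (4.50 × 10^19)^0.28 = 3.183 × 10^5
g^-0.18 = 3.7^-0.18 = 0.7902
D = 0.0152 × 3.183 × 10^5 × 0.7902 = 3823 m
   = 3.823 km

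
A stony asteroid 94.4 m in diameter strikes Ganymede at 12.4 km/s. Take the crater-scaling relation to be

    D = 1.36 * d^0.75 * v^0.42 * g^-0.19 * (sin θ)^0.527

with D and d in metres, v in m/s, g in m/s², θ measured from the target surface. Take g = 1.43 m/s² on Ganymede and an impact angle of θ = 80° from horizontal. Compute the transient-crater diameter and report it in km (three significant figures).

In SI units: v = 12400 m/s.
d^0.75 = 94.4^0.75 = 30.29
v^0.42 = 12400^0.42 = 52.39
g^-0.19 = 1.43^-0.19 = 0.9343
(sin 80°)^0.527 = 0.9848^0.527 = 0.9920
D = 1.36 × 30.29 × 52.39 × 0.9343 × 0.9920 = 2000 m
   = 2.000 km

D ≈ 2.00 km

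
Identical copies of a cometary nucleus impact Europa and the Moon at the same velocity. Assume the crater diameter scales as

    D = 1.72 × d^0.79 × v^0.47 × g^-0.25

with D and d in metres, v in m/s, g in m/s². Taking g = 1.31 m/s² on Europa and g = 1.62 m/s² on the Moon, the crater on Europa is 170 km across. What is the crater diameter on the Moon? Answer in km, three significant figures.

D ≈ 161 km

All impactor-dependent factors cancel in the ratio, leaving D_Moon/D_Europa = (g_Moon/g_Europa)^-0.25.
(1.62/1.31)^-0.25 = 1.237^-0.25 = 0.9482
D_Moon = 0.9482 × 170 km = 161 km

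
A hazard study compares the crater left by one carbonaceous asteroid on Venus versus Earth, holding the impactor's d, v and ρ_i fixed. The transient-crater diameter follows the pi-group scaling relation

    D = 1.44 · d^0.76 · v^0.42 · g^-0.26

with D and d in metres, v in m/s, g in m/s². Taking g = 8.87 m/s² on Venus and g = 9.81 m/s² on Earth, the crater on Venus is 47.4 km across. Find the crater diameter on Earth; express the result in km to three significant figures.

D ≈ 46.2 km

All impactor-dependent factors cancel in the ratio, leaving D_Earth/D_Venus = (g_Earth/g_Venus)^-0.26.
(9.81/8.87)^-0.26 = 1.106^-0.26 = 0.9741
D_Earth = 0.9741 × 47.4 km = 46.2 km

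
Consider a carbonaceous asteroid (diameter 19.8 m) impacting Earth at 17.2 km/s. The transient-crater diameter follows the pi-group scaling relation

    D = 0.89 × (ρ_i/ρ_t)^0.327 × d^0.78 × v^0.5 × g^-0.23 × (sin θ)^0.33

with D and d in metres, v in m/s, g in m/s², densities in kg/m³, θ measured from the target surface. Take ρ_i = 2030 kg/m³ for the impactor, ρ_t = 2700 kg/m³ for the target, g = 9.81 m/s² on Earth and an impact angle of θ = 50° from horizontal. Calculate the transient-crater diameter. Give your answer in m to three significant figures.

D ≈ 591 m

In SI units: v = 17200 m/s.
(ρ_i/ρ_t)^0.327 = (2030/2700)^0.327 = 0.9110
d^0.78 = 19.8^0.78 = 10.27
v^0.5 = 17200^0.5 = 131.1
g^-0.23 = 9.81^-0.23 = 0.5914
(sin 50°)^0.33 = 0.7660^0.33 = 0.9158
D = 0.89 × 0.9110 × 10.27 × 131.1 × 0.5914 × 0.9158 = 591.2 m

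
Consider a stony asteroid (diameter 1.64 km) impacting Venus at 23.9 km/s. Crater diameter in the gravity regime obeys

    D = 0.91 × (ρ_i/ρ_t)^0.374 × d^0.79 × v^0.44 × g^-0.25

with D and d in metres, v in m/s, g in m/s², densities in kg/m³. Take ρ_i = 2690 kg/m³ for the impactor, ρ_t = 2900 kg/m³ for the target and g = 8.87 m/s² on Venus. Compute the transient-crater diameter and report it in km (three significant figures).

In SI units: d = 1640 m, v = 23900 m/s.
(ρ_i/ρ_t)^0.374 = (2690/2900)^0.374 = 0.9723
d^0.79 = 1640^0.79 = 346.5
v^0.44 = 23900^0.44 = 84.43
g^-0.25 = 8.87^-0.25 = 0.5795
D = 0.91 × 0.9723 × 346.5 × 84.43 × 0.5795 = 15000 m
   = 15.00 km

D ≈ 15.0 km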